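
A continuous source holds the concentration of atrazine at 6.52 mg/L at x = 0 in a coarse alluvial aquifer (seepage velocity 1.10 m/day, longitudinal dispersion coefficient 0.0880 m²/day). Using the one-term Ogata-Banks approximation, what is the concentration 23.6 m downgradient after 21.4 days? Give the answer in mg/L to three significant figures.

3.18 mg/L

For a continuous step input, C/C₀ ≈ ½·erfc((x−vt)/(2√(Dt))).
vt = 1.10 × 21.4 = 23.54 m and 2√(Dt) = 2√(0.0880 × 21.4) = 2.745 m.
Argument (x−vt)/(2√(Dt)) = (23.6 − 23.54)/2.745 = 0.02186; ½·erfc(0.02186) = 0.4877.
C = 6.52 × 0.4877 = 3.18 mg/L.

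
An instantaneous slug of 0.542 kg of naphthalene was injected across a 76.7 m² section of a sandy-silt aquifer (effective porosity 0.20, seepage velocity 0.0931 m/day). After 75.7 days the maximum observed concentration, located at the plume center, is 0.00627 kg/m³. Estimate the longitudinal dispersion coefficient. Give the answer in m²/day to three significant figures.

At the plume center C_max = M/(n_e·A·√(4πDt)), so D = M²/(4πt·(n_e·A·C_max)²).
n_e·A·C_max = 0.20 × 76.7 × 0.00627 = 0.09618 kg/m.
D = 0.542²/(4π × 75.7 × 0.09618²) = 0.0334 m²/day.

0.0334 m²/day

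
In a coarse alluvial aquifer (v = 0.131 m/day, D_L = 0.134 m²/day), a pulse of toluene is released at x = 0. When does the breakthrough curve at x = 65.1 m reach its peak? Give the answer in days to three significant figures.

489 days

For the 1D instantaneous-source solution, setting ∂C/∂t = 0 at fixed x gives v²t² + 2Dt − x² = 0, so t = (√(D² + v²x²) − D)/v².
√(D² + v²x²) = √(0.134² + 0.131² × 65.1²) = 8.529; v² = 0.017161.
t = (8.529 − 0.134)/0.017161 = 489 days (vs. the pure-advection estimate x/v = 497 d).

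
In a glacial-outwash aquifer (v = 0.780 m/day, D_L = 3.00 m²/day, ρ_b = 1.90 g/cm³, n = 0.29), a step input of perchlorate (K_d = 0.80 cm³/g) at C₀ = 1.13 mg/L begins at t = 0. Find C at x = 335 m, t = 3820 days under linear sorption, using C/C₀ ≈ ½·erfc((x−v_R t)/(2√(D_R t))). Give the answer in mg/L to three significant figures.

Retardation factor R = 1 + ρ_b·K_d/n = 1 + 1.90 × 0.80/0.29 = 6.241.
Sorption retards both mechanisms: v_R = v/R = 0.1250 m/day, D_R = D/R = 0.4807 m²/day.
v_R·t = 0.1250 × 3820 = 477.5 m; 2√(D_R t) = 85.70 m; argument = (335 − 477.5)/85.70 = -1.663.
C = C₀ × ½·erfc(-1.663) = 1.13 × 0.9907 = 1.12 mg/L.

1.12 mg/L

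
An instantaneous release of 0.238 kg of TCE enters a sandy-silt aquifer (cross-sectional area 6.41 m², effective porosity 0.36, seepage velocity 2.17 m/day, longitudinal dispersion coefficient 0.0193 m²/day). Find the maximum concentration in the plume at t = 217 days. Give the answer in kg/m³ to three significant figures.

0.0142 kg/m³

The peak of an instantaneous 1D plume sits at x = vt; there the Gaussian factor is 1 and C_max = M/(n_e·A·√(4πDt)), where n_e·A is the pore area the mass is dissolved in.
√(4πDt) = √(4π × 0.0193 × 217) = 7.255 m, so C_max = 0.238/(0.36 × 6.41 × 7.255) = 0.0142 kg/m³.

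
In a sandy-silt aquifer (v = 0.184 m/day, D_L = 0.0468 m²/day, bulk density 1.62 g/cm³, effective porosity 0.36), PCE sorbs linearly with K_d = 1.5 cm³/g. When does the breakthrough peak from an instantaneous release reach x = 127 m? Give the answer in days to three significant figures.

5340 days

Retardation factor R = 1 + ρ_b·K_d/n = 1 + 1.62 × 1.5/0.36 = 7.750.
Sorption retards both mechanisms: v_R = v/R = 0.02374 m/day, D_R = D/R = 0.006039 m²/day.
Peak time from v_R²t² + 2D_R t − x² = 0: t = (√(D_R² + v_R²x²) − D_R)/v_R².
√(D_R² + v_R²x²) = √(0.006039² + 0.02374² × 127²) = 3.015; v_R² = 0.0005636.
t = (3.015 − 0.006039)/0.0005636 = 5340 days.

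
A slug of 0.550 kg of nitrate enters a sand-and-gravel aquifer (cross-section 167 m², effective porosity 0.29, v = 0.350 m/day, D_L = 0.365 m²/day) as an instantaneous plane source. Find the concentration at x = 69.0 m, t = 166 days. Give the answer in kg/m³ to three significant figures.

0.000252 kg/m³

For an instantaneous plane source, C(x,t) = M/(n_e·A·√(4πDt)) · exp(−(x−vt)²/(4Dt)), with n_e·A the pore (flow) area.
Plume center vt = 0.350 × 166 = 58.1 m, so the well at 69.0 m is 10.9 m downgradient of the peak.
√(4πDt) = 27.59 m, giving peak height M/(n_e·A·√(4πDt)) = 0.550/(0.29 × 167 × 27.59) = 0.0004116 kg/m³.
(x−vt)²/(4Dt) = (10.9)²/(4 × 0.365 × 166) = 0.4902; exp(−0.4902) = 0.6125.
C = 0.0004116 × 0.6125 = 0.000252 kg/m³.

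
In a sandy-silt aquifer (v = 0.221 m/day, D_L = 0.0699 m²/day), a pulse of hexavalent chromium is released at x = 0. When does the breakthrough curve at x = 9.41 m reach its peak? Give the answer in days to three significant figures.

For the 1D instantaneous-source solution, setting ∂C/∂t = 0 at fixed x gives v²t² + 2Dt − x² = 0, so t = (√(D² + v²x²) − D)/v².
√(D² + v²x²) = √(0.0699² + 0.221² × 9.41²) = 2.081; v² = 0.048841.
t = (2.081 − 0.0699)/0.048841 = 41.2 days (vs. the pure-advection estimate x/v = 42.6 d).

41.2 days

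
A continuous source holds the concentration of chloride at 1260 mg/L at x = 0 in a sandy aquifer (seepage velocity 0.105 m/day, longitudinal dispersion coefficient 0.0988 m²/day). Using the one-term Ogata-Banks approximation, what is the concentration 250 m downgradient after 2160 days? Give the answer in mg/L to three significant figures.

For a continuous step input, C/C₀ ≈ ½·erfc((x−vt)/(2√(Dt))).
vt = 0.105 × 2160 = 226.8 m and 2√(Dt) = 2√(0.0988 × 2160) = 29.22 m.
Argument (x−vt)/(2√(Dt)) = (250 − 226.8)/29.22 = 0.7940; ½·erfc(0.7940) = 0.1307.
C = 1260 × 0.1307 = 165 mg/L.

165 mg/L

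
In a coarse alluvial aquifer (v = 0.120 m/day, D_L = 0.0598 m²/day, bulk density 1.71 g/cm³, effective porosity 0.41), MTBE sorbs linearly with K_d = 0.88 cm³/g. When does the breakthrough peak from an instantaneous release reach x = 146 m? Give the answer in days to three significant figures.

Retardation factor R = 1 + ρ_b·K_d/n = 1 + 1.71 × 0.88/0.41 = 4.670.
Sorption retards both mechanisms: v_R = v/R = 0.02570 m/day, D_R = D/R = 0.01281 m²/day.
Peak time from v_R²t² + 2D_R t − x² = 0: t = (√(D_R² + v_R²x²) − D_R)/v_R².
√(D_R² + v_R²x²) = √(0.01281² + 0.02570² × 146²) = 3.752; v_R² = 0.0006605.
t = (3.752 − 0.01281)/0.0006605 = 5660 days.

5660 days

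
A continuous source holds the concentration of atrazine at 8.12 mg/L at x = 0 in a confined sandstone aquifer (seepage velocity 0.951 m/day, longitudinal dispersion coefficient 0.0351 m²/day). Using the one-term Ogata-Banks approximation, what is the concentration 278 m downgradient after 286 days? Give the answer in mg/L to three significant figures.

For a continuous step input, C/C₀ ≈ ½·erfc((x−vt)/(2√(Dt))).
vt = 0.951 × 286 = 271.986 m and 2√(Dt) = 2√(0.0351 × 286) = 6.337 m.
Argument (x−vt)/(2√(Dt)) = (278 − 271.986)/6.337 = 0.9490; ½·erfc(0.9490) = 0.08978.
C = 8.12 × 0.08978 = 0.729 mg/L.

0.729 mg/L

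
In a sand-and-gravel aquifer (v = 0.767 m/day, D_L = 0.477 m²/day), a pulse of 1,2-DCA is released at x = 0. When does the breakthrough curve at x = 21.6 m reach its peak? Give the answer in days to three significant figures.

27.4 days

For the 1D instantaneous-source solution, setting ∂C/∂t = 0 at fixed x gives v²t² + 2Dt − x² = 0, so t = (√(D² + v²x²) − D)/v².
√(D² + v²x²) = √(0.477² + 0.767² × 21.6²) = 16.57; v² = 0.588289.
t = (16.57 − 0.477)/0.588289 = 27.4 days (vs. the pure-advection estimate x/v = 28.2 d).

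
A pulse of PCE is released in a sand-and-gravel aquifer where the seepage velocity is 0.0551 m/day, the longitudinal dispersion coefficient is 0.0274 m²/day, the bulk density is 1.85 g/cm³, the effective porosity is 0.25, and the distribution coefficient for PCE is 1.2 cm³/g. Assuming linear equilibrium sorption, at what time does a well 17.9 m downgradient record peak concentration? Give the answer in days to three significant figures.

3120 days

Retardation factor R = 1 + ρ_b·K_d/n = 1 + 1.85 × 1.2/0.25 = 9.880.
Sorption retards both mechanisms: v_R = v/R = 0.005577 m/day, D_R = D/R = 0.002773 m²/day.
Peak time from v_R²t² + 2D_R t − x² = 0: t = (√(D_R² + v_R²x²) − D_R)/v_R².
√(D_R² + v_R²x²) = √(0.002773² + 0.005577² × 17.9²) = 0.09987; v_R² = 3.110e-05.
t = (0.09987 − 0.002773)/3.110e-05 = 3120 days.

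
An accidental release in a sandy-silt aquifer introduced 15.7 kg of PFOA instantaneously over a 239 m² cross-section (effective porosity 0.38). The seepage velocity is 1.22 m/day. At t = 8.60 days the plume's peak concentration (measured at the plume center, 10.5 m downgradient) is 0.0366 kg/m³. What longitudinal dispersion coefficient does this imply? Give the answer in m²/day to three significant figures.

0.206 m²/day

At the plume center C_max = M/(n_e·A·√(4πDt)), so D = M²/(4πt·(n_e·A·C_max)²).
n_e·A·C_max = 0.38 × 239 × 0.0366 = 3.324 kg/m.
D = 15.7²/(4π × 8.60 × 3.324²) = 0.206 m²/day.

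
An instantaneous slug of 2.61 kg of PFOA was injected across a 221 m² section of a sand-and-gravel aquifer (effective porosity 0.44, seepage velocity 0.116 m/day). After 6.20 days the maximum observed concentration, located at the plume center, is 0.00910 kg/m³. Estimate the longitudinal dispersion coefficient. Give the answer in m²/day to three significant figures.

At the plume center C_max = M/(n_e·A·√(4πDt)), so D = M²/(4πt·(n_e·A·C_max)²).
n_e·A·C_max = 0.44 × 221 × 0.00910 = 0.8849 kg/m.
D = 2.61²/(4π × 6.20 × 0.8849²) = 0.112 m²/day.

0.112 m²/day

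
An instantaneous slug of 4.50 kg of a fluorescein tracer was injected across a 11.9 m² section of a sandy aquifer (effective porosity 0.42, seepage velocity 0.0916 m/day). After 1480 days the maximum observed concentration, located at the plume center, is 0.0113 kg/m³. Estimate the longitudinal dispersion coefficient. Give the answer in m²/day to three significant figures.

0.341 m²/day

At the plume center C_max = M/(n_e·A·√(4πDt)), so D = M²/(4πt·(n_e·A·C_max)²).
n_e·A·C_max = 0.42 × 11.9 × 0.0113 = 0.05648 kg/m.
D = 4.50²/(4π × 1480 × 0.05648²) = 0.341 m²/day.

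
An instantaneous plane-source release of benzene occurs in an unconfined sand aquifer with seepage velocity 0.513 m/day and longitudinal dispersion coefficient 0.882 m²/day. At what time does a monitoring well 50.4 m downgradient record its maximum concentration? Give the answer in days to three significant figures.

95.0 days

For the 1D instantaneous-source solution, setting ∂C/∂t = 0 at fixed x gives v²t² + 2Dt − x² = 0, so t = (√(D² + v²x²) − D)/v².
√(D² + v²x²) = √(0.882² + 0.513² × 50.4²) = 25.87; v² = 0.263169.
t = (25.87 − 0.882)/0.263169 = 95.0 days (vs. the pure-advection estimate x/v = 98.2 d).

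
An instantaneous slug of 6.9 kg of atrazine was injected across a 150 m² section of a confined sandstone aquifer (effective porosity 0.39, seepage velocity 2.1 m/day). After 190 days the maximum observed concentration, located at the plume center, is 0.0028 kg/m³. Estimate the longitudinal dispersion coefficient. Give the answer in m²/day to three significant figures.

0.743 m²/day

At the plume center C_max = M/(n_e·A·√(4πDt)), so D = M²/(4πt·(n_e·A·C_max)²).
n_e·A·C_max = 0.39 × 150 × 0.0028 = 0.1638 kg/m.
D = 6.9²/(4π × 190 × 0.1638²) = 0.743 m²/day.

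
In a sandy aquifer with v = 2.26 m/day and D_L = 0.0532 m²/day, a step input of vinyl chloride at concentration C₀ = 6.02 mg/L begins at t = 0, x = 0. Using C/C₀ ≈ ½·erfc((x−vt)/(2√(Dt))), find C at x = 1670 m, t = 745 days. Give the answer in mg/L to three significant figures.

For a continuous step input, C/C₀ ≈ ½·erfc((x−vt)/(2√(Dt))).
vt = 2.26 × 745 = 1683.7 m and 2√(Dt) = 2√(0.0532 × 745) = 12.59 m.
Argument (x−vt)/(2√(Dt)) = (1670 − 1683.7)/12.59 = -1.088; ½·erfc(-1.088) = 0.9381.
C = 6.02 × 0.9381 = 5.65 mg/L.

5.65 mg/L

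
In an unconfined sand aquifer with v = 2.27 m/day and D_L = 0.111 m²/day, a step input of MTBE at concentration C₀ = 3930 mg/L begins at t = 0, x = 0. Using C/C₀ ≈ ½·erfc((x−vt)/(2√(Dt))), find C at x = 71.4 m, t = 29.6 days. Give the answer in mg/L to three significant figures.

For a continuous step input, C/C₀ ≈ ½·erfc((x−vt)/(2√(Dt))).
vt = 2.27 × 29.6 = 67.192 m and 2√(Dt) = 2√(0.111 × 29.6) = 3.625 m.
Argument (x−vt)/(2√(Dt)) = (71.4 − 67.192)/3.625 = 1.161; ½·erfc(1.161) = 0.05031.
C = 3930 × 0.05031 = 198 mg/L.

198 mg/L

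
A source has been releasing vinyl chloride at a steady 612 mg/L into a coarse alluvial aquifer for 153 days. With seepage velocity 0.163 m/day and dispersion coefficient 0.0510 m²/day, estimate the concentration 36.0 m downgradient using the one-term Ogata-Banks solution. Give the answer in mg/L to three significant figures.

For a continuous step input, C/C₀ ≈ ½·erfc((x−vt)/(2√(Dt))).
vt = 0.163 × 153 = 24.939 m and 2√(Dt) = 2√(0.0510 × 153) = 5.587 m.
Argument (x−vt)/(2√(Dt)) = (36.0 − 24.939)/5.587 = 1.980; ½·erfc(1.980) = 0.002554.
C = 612 × 0.002554 = 1.56 mg/L.

1.56 mg/L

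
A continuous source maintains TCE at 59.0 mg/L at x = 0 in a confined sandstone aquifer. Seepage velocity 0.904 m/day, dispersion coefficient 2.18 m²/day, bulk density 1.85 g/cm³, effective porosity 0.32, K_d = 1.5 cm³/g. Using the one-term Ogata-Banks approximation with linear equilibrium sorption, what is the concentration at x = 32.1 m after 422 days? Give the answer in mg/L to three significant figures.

41.5 mg/L

Retardation factor R = 1 + ρ_b·K_d/n = 1 + 1.85 × 1.5/0.32 = 9.672.
Sorption retards both mechanisms: v_R = v/R = 0.09347 m/day, D_R = D/R = 0.2254 m²/day.
v_R·t = 0.09347 × 422 = 39.44434 m; 2√(D_R t) = 19.51 m; argument = (32.1 − 39.44434)/19.51 = -0.3764.
C = C₀ × ½·erfc(-0.3764) = 59.0 × 0.7027 = 41.5 mg/L.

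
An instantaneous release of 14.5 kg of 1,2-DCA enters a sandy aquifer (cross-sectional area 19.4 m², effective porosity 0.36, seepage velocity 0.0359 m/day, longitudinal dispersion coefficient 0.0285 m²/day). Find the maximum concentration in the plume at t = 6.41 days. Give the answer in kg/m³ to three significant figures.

The peak of an instantaneous 1D plume sits at x = vt; there the Gaussian factor is 1 and C_max = M/(n_e·A·√(4πDt)), where n_e·A is the pore area the mass is dissolved in.
√(4πDt) = √(4π × 0.0285 × 6.41) = 1.515 m, so C_max = 14.5/(0.36 × 19.4 × 1.515) = 1.37 kg/m³.

1.37 kg/m³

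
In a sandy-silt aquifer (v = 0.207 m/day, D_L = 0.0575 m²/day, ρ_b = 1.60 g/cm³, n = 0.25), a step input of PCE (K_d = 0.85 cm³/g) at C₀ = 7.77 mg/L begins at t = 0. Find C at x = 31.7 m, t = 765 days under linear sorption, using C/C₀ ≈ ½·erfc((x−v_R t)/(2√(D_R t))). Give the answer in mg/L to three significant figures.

0.211 mg/L

Retardation factor R = 1 + ρ_b·K_d/n = 1 + 1.60 × 0.85/0.25 = 6.440.
Sorption retards both mechanisms: v_R = v/R = 0.03214 m/day, D_R = D/R = 0.008929 m²/day.
v_R·t = 0.03214 × 765 = 24.5871 m; 2√(D_R t) = 5.227 m; argument = (31.7 − 24.5871)/5.227 = 1.361.
C = C₀ × ½·erfc(1.361) = 7.77 × 0.02713 = 0.211 mg/L.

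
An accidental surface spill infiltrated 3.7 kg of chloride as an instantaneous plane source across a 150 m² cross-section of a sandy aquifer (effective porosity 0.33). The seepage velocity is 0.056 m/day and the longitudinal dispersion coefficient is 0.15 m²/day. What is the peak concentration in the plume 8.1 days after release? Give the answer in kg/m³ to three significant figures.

0.0191 kg/m³

The peak of an instantaneous 1D plume sits at x = vt; there the Gaussian factor is 1 and C_max = M/(n_e·A·√(4πDt)), where n_e·A is the pore area the mass is dissolved in.
√(4πDt) = √(4π × 0.15 × 8.1) = 3.907 m, so C_max = 3.7/(0.33 × 150 × 3.907) = 0.0191 kg/m³.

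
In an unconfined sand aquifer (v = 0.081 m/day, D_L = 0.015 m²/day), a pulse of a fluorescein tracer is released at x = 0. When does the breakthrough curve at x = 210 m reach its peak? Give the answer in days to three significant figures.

2590 days

For the 1D instantaneous-source solution, setting ∂C/∂t = 0 at fixed x gives v²t² + 2Dt − x² = 0, so t = (√(D² + v²x²) − D)/v².
√(D² + v²x²) = √(0.015² + 0.081² × 210²) = 17.01; v² = 0.006561.
t = (17.01 − 0.015)/0.006561 = 2590 days (vs. the pure-advection estimate x/v = 2590 d).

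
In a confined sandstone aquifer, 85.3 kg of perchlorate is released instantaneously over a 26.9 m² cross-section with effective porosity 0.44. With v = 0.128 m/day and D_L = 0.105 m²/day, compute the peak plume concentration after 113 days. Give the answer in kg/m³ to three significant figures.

0.590 kg/m³

The peak of an instantaneous 1D plume sits at x = vt; there the Gaussian factor is 1 and C_max = M/(n_e·A·√(4πDt)), where n_e·A is the pore area the mass is dissolved in.
√(4πDt) = √(4π × 0.105 × 113) = 12.21 m, so C_max = 85.3/(0.44 × 26.9 × 12.21) = 0.590 kg/m³.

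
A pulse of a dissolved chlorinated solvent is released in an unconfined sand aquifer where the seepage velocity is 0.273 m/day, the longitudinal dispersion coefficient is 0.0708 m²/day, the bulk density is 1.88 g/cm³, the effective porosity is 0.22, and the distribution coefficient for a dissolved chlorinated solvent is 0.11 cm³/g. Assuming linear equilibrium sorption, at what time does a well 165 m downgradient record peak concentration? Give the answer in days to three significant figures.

Retardation factor R = 1 + ρ_b·K_d/n = 1 + 1.88 × 0.11/0.22 = 1.940.
Sorption retards both mechanisms: v_R = v/R = 0.1407 m/day, D_R = D/R = 0.03649 m²/day.
Peak time from v_R²t² + 2D_R t − x² = 0: t = (√(D_R² + v_R²x²) − D_R)/v_R².
√(D_R² + v_R²x²) = √(0.03649² + 0.1407² × 165²) = 23.22; v_R² = 0.01980.
t = (23.22 − 0.03649)/0.01980 = 1170 days.

1170 days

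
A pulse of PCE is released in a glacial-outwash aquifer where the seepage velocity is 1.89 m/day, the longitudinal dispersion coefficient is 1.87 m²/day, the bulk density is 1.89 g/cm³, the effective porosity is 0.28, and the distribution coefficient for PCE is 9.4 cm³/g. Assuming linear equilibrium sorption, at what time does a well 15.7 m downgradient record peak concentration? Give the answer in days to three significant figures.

503 days

Retardation factor R = 1 + ρ_b·K_d/n = 1 + 1.89 × 9.4/0.28 = 64.45.
Sorption retards both mechanisms: v_R = v/R = 0.02933 m/day, D_R = D/R = 0.02901 m²/day.
Peak time from v_R²t² + 2D_R t − x² = 0: t = (√(D_R² + v_R²x²) − D_R)/v_R².
√(D_R² + v_R²x²) = √(0.02901² + 0.02933² × 15.7²) = 0.4614; v_R² = 0.0008602.
t = (0.4614 − 0.02901)/0.0008602 = 503 days.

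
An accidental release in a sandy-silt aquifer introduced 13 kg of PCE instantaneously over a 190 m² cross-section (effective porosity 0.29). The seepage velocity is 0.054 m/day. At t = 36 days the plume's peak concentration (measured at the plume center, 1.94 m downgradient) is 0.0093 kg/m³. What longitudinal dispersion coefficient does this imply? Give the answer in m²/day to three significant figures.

1.42 m²/day

At the plume center C_max = M/(n_e·A·√(4πDt)), so D = M²/(4πt·(n_e·A·C_max)²).
n_e·A·C_max = 0.29 × 190 × 0.0093 = 0.5124 kg/m.
D = 13²/(4π × 36 × 0.5124²) = 1.42 m²/day.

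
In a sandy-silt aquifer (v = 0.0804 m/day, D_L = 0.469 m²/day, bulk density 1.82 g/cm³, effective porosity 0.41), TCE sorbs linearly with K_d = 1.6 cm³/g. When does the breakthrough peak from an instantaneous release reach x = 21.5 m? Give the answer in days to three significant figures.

1660 days

Retardation factor R = 1 + ρ_b·K_d/n = 1 + 1.82 × 1.6/0.41 = 8.102.
Sorption retards both mechanisms: v_R = v/R = 0.009923 m/day, D_R = D/R = 0.05789 m²/day.
Peak time from v_R²t² + 2D_R t − x² = 0: t = (√(D_R² + v_R²x²) − D_R)/v_R².
√(D_R² + v_R²x²) = √(0.05789² + 0.009923² × 21.5²) = 0.2211; v_R² = 9.847e-05.
t = (0.2211 − 0.05789)/9.847e-05 = 1660 days.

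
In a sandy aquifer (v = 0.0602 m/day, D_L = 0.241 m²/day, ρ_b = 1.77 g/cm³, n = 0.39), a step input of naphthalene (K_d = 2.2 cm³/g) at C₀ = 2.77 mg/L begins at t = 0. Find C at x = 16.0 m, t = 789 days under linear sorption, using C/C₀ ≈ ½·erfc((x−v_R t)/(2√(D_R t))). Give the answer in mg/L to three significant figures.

Retardation factor R = 1 + ρ_b·K_d/n = 1 + 1.77 × 2.2/0.39 = 10.98.
Sorption retards both mechanisms: v_R = v/R = 0.005483 m/day, D_R = D/R = 0.02195 m²/day.
v_R·t = 0.005483 × 789 = 4.326087 m; 2√(D_R t) = 8.323 m; argument = (16.0 − 4.326087)/8.323 = 1.403.
C = C₀ × ½·erfc(1.403) = 2.77 × 0.02362 = 0.0654 mg/L.

0.0654 mg/L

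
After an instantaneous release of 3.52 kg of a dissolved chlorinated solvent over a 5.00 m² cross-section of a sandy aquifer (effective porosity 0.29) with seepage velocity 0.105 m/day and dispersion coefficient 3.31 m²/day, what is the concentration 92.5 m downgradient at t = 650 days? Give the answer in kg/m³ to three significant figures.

0.0138 kg/m³

For an instantaneous plane source, C(x,t) = M/(n_e·A·√(4πDt)) · exp(−(x−vt)²/(4Dt)), with n_e·A the pore (flow) area.
Plume center vt = 0.105 × 650 = 68.25 m, so the well at 92.5 m is 24.25 m downgradient of the peak.
√(4πDt) = 164.4 m, giving peak height M/(n_e·A·√(4πDt)) = 3.52/(0.29 × 5.00 × 164.4) = 0.01477 kg/m³.
(x−vt)²/(4Dt) = (24.25)²/(4 × 3.31 × 650) = 0.06833; exp(−0.06833) = 0.9340.
C = 0.01477 × 0.9340 = 0.0138 kg/m³.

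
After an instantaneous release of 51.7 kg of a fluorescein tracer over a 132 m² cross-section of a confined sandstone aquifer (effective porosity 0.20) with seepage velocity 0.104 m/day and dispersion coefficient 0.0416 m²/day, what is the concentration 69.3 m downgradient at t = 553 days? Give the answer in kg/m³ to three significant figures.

For an instantaneous plane source, C(x,t) = M/(n_e·A·√(4πDt)) · exp(−(x−vt)²/(4Dt)), with n_e·A the pore (flow) area.
Plume center vt = 0.104 × 553 = 57.512 m, so the well at 69.3 m is 11.788 m downgradient of the peak.
√(4πDt) = 17.00 m, giving peak height M/(n_e·A·√(4πDt)) = 51.7/(0.20 × 132 × 17.00) = 0.1152 kg/m³.
(x−vt)²/(4Dt) = (11.788)²/(4 × 0.0416 × 553) = 1.510; exp(−1.510) = 0.2209.
C = 0.1152 × 0.2209 = 0.0254 kg/m³.

0.0254 kg/m³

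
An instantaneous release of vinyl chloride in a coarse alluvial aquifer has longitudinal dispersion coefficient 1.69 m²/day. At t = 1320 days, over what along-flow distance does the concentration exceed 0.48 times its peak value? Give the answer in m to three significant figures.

162 m

The plume is Gaussian with σ = √(2Dt) = √(2 × 1.69 × 1320) = 66.80 m.
C/C_peak = exp(−Δx²/(2σ²)) = 0.48 ⇒ Δx = σ·√(−2 ln 0.48) = 66.80 × 1.212 = 80.96 m.
Width = 2Δx = 162 m.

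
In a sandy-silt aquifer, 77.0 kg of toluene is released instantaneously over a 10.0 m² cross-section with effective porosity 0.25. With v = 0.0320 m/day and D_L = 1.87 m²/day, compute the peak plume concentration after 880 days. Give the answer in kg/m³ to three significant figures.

The peak of an instantaneous 1D plume sits at x = vt; there the Gaussian factor is 1 and C_max = M/(n_e·A·√(4πDt)), where n_e·A is the pore area the mass is dissolved in.
√(4πDt) = √(4π × 1.87 × 880) = 143.8 m, so C_max = 77.0/(0.25 × 10.0 × 143.8) = 0.214 kg/m³.

0.214 kg/m³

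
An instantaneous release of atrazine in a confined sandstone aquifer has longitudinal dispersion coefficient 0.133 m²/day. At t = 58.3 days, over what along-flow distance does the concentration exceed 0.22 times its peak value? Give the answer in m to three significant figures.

The plume is Gaussian with σ = √(2Dt) = √(2 × 0.133 × 58.3) = 3.938 m.
C/C_peak = exp(−Δx²/(2σ²)) = 0.22 ⇒ Δx = σ·√(−2 ln 0.22) = 3.938 × 1.740 = 6.852 m.
Width = 2Δx = 13.7 m.

13.7 m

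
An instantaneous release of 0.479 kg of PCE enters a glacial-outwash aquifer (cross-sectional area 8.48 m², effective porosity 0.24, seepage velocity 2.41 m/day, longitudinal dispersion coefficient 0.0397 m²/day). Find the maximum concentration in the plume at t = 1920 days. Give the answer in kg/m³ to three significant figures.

The peak of an instantaneous 1D plume sits at x = vt; there the Gaussian factor is 1 and C_max = M/(n_e·A·√(4πDt)), where n_e·A is the pore area the mass is dissolved in.
√(4πDt) = √(4π × 0.0397 × 1920) = 30.95 m, so C_max = 0.479/(0.24 × 8.48 × 30.95) = 0.00760 kg/m³.

0.00760 kg/m³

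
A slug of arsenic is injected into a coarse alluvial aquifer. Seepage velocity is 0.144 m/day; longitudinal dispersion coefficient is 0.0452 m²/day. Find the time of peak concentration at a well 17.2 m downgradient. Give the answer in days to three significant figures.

For the 1D instantaneous-source solution, setting ∂C/∂t = 0 at fixed x gives v²t² + 2Dt − x² = 0, so t = (√(D² + v²x²) − D)/v².
√(D² + v²x²) = √(0.0452² + 0.144² × 17.2²) = 2.477; v² = 0.020736.
t = (2.477 − 0.0452)/0.020736 = 117 days (vs. the pure-advection estimate x/v = 119 d).

117 days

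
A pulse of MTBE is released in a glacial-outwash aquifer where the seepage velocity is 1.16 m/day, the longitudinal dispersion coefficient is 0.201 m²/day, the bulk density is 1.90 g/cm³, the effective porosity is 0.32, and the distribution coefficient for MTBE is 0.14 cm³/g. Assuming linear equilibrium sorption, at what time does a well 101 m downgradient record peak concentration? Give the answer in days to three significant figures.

159 days

Retardation factor R = 1 + ρ_b·K_d/n = 1 + 1.90 × 0.14/0.32 = 1.831.
Sorption retards both mechanisms: v_R = v/R = 0.6335 m/day, D_R = D/R = 0.1098 m²/day.
Peak time from v_R²t² + 2D_R t − x² = 0: t = (√(D_R² + v_R²x²) − D_R)/v_R².
√(D_R² + v_R²x²) = √(0.1098² + 0.6335² × 101²) = 63.98; v_R² = 0.4013.
t = (63.98 − 0.1098)/0.4013 = 159 days.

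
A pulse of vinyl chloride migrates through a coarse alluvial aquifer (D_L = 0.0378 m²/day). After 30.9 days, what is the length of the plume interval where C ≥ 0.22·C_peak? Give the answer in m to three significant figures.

The plume is Gaussian with σ = √(2Dt) = √(2 × 0.0378 × 30.9) = 1.528 m.
C/C_peak = exp(−Δx²/(2σ²)) = 0.22 ⇒ Δx = σ·√(−2 ln 0.22) = 1.528 × 1.740 = 2.659 m.
Width = 2Δx = 5.32 m.

5.32 m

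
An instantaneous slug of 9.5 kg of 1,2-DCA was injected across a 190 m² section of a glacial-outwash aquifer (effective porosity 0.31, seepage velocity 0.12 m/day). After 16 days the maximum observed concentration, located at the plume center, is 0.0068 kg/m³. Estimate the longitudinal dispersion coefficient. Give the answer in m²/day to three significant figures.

At the plume center C_max = M/(n_e·A·√(4πDt)), so D = M²/(4πt·(n_e·A·C_max)²).
n_e·A·C_max = 0.31 × 190 × 0.0068 = 0.4005 kg/m.
D = 9.5²/(4π × 16 × 0.4005²) = 2.80 m²/day.

2.80 m²/day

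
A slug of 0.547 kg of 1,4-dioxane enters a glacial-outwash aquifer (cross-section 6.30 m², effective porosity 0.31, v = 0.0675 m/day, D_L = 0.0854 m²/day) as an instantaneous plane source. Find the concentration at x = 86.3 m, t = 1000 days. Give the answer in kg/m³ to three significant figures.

0.00304 kg/m³

For an instantaneous plane source, C(x,t) = M/(n_e·A·√(4πDt)) · exp(−(x−vt)²/(4Dt)), with n_e·A the pore (flow) area.
Plume center vt = 0.0675 × 1000 = 67.5 m, so the well at 86.3 m is 18.8 m downgradient of the peak.
√(4πDt) = 32.76 m, giving peak height M/(n_e·A·√(4πDt)) = 0.547/(0.31 × 6.30 × 32.76) = 0.008550 kg/m³.
(x−vt)²/(4Dt) = (18.8)²/(4 × 0.0854 × 1000) = 1.035; exp(−1.035) = 0.3552.
C = 0.008550 × 0.3552 = 0.00304 kg/m³.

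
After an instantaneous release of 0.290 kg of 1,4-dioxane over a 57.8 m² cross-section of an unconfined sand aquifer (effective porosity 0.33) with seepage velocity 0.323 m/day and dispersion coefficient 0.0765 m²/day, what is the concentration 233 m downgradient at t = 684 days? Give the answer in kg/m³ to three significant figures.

For an instantaneous plane source, C(x,t) = M/(n_e·A·√(4πDt)) · exp(−(x−vt)²/(4Dt)), with n_e·A the pore (flow) area.
Plume center vt = 0.323 × 684 = 220.932 m, so the well at 233 m is 12.068 m downgradient of the peak.
√(4πDt) = 25.64 m, giving peak height M/(n_e·A·√(4πDt)) = 0.290/(0.33 × 57.8 × 25.64) = 0.0005930 kg/m³.
(x−vt)²/(4Dt) = (12.068)²/(4 × 0.0765 × 684) = 0.6958; exp(−0.6958) = 0.4987.
C = 0.0005930 × 0.4987 = 0.000296 kg/m³.

0.000296 kg/m³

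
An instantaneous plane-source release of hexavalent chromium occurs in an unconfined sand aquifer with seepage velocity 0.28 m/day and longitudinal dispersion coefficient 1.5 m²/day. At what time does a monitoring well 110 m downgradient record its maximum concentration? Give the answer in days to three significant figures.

For the 1D instantaneous-source solution, setting ∂C/∂t = 0 at fixed x gives v²t² + 2Dt − x² = 0, so t = (√(D² + v²x²) − D)/v².
√(D² + v²x²) = √(1.5² + 0.28² × 110²) = 30.84; v² = 0.0784.
t = (30.84 − 1.5)/0.0784 = 374 days (vs. the pure-advection estimate x/v = 393 d).

374 days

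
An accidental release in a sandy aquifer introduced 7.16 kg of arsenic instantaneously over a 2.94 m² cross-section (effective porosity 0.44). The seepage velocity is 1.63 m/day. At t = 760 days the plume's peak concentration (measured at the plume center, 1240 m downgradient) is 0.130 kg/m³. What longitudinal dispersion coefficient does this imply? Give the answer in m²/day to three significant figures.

0.190 m²/day

At the plume center C_max = M/(n_e·A·√(4πDt)), so D = M²/(4πt·(n_e·A·C_max)²).
n_e·A·C_max = 0.44 × 2.94 × 0.130 = 0.1682 kg/m.
D = 7.16²/(4π × 760 × 0.1682²) = 0.190 m²/day.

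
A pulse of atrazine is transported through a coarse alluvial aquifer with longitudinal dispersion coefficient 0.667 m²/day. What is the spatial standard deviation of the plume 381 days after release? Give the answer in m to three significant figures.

22.5 m

Dispersive spreading gives a Gaussian with σ² = 2Dt; advection only shifts the center.
σ = √(2 × 0.667 × 381) = 22.5 m.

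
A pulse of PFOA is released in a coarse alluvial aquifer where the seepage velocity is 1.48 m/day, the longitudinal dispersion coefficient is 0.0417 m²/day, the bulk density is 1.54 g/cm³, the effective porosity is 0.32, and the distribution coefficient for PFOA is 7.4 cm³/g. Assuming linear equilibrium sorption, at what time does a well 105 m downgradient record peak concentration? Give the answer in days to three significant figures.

Retardation factor R = 1 + ρ_b·K_d/n = 1 + 1.54 × 7.4/0.32 = 36.61.
Sorption retards both mechanisms: v_R = v/R = 0.04043 m/day, D_R = D/R = 0.001139 m²/day.
Peak time from v_R²t² + 2D_R t − x² = 0: t = (√(D_R² + v_R²x²) − D_R)/v_R².
√(D_R² + v_R²x²) = √(0.001139² + 0.04043² × 105²) = 4.245; v_R² = 0.001635.
t = (4.245 − 0.001139)/0.001635 = 2600 days.

2600 days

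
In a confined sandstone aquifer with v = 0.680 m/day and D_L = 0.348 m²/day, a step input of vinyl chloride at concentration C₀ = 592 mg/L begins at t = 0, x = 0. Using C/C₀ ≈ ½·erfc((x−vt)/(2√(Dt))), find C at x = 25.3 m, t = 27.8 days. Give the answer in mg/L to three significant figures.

For a continuous step input, C/C₀ ≈ ½·erfc((x−vt)/(2√(Dt))).
vt = 0.680 × 27.8 = 18.904 m and 2√(Dt) = 2√(0.348 × 27.8) = 6.221 m.
Argument (x−vt)/(2√(Dt)) = (25.3 − 18.904)/6.221 = 1.028; ½·erfc(1.028) = 0.07300.
C = 592 × 0.07300 = 43.2 mg/L.

43.2 mg/L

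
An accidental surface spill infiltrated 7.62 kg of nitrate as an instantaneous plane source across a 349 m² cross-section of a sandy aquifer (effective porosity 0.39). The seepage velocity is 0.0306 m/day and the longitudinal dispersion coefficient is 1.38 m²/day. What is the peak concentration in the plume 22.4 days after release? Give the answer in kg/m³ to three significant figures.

0.00284 kg/m³

The peak of an instantaneous 1D plume sits at x = vt; there the Gaussian factor is 1 and C_max = M/(n_e·A·√(4πDt)), where n_e·A is the pore area the mass is dissolved in.
√(4πDt) = √(4π × 1.38 × 22.4) = 19.71 m, so C_max = 7.62/(0.39 × 349 × 19.71) = 0.00284 kg/m³.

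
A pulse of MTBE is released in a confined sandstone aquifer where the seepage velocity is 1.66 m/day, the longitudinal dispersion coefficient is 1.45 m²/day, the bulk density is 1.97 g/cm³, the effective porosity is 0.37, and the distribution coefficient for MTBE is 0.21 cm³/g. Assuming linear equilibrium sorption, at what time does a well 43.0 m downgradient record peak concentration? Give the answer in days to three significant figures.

Retardation factor R = 1 + ρ_b·K_d/n = 1 + 1.97 × 0.21/0.37 = 2.118.
Sorption retards both mechanisms: v_R = v/R = 0.7838 m/day, D_R = D/R = 0.6846 m²/day.
Peak time from v_R²t² + 2D_R t − x² = 0: t = (√(D_R² + v_R²x²) − D_R)/v_R².
√(D_R² + v_R²x²) = √(0.6846² + 0.7838² × 43.0²) = 33.71; v_R² = 0.6143.
t = (33.71 − 0.6846)/0.6143 = 53.8 days.

53.8 days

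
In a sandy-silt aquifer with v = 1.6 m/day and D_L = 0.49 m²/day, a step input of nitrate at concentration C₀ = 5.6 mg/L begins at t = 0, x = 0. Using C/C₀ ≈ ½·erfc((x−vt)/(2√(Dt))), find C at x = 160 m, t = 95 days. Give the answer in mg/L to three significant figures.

For a continuous step input, C/C₀ ≈ ½·erfc((x−vt)/(2√(Dt))).
vt = 1.6 × 95 = 152 m and 2√(Dt) = 2√(0.49 × 95) = 13.65 m.
Argument (x−vt)/(2√(Dt)) = (160 − 152)/13.65 = 0.5861; ½·erfc(0.5861) = 0.2036.
C = 5.6 × 0.2036 = 1.14 mg/L.

1.14 mg/L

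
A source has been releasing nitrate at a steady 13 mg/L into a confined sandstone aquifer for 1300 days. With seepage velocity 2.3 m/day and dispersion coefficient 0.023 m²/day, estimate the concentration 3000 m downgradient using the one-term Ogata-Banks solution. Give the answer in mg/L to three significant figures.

For a continuous step input, C/C₀ ≈ ½·erfc((x−vt)/(2√(Dt))).
vt = 2.3 × 1300 = 2990 m and 2√(Dt) = 2√(0.023 × 1300) = 10.94 m.
Argument (x−vt)/(2√(Dt)) = (3000 − 2990)/10.94 = 0.9141; ½·erfc(0.9141) = 0.09805.
C = 13 × 0.09805 = 1.27 mg/L.

1.27 mg/L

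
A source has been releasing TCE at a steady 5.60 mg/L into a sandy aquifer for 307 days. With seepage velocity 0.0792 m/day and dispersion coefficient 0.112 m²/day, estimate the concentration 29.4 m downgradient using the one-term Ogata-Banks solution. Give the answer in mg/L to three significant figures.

1.51 mg/L

For a continuous step input, C/C₀ ≈ ½·erfc((x−vt)/(2√(Dt))).
vt = 0.0792 × 307 = 24.3144 m and 2√(Dt) = 2√(0.112 × 307) = 11.73 m.
Argument (x−vt)/(2√(Dt)) = (29.4 − 24.3144)/11.73 = 0.4336; ½·erfc(0.4336) = 0.2699.
C = 5.60 × 0.2699 = 1.51 mg/L.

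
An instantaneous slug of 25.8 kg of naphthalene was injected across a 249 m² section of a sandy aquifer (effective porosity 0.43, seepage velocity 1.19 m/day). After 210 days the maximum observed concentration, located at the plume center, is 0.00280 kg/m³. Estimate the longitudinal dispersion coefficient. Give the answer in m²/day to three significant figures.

2.81 m²/day

At the plume center C_max = M/(n_e·A·√(4πDt)), so D = M²/(4πt·(n_e·A·C_max)²).
n_e·A·C_max = 0.43 × 249 × 0.00280 = 0.2998 kg/m.
D = 25.8²/(4π × 210 × 0.2998²) = 2.81 m²/day.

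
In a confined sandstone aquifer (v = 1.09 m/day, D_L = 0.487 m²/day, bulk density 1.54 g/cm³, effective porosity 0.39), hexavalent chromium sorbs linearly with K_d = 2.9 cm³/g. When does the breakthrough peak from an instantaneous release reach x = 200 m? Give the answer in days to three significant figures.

2280 days

Retardation factor R = 1 + ρ_b·K_d/n = 1 + 1.54 × 2.9/0.39 = 12.45.
Sorption retards both mechanisms: v_R = v/R = 0.08755 m/day, D_R = D/R = 0.03912 m²/day.
Peak time from v_R²t² + 2D_R t − x² = 0: t = (√(D_R² + v_R²x²) − D_R)/v_R².
√(D_R² + v_R²x²) = √(0.03912² + 0.08755² × 200²) = 17.51; v_R² = 0.007665.
t = (17.51 − 0.03912)/0.007665 = 2280 days.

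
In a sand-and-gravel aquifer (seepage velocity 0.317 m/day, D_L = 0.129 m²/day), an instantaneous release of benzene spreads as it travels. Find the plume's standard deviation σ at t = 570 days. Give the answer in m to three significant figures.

Dispersive spreading gives a Gaussian with σ² = 2Dt; advection only shifts the center.
σ = √(2 × 0.129 × 570) = 12.1 m.

12.1 m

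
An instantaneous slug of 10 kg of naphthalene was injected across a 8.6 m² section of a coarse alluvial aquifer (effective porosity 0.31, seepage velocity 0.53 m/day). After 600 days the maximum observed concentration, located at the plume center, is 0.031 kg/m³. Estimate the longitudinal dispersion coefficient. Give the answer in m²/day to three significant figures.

1.94 m²/day

At the plume center C_max = M/(n_e·A·√(4πDt)), so D = M²/(4πt·(n_e·A·C_max)²).
n_e·A·C_max = 0.31 × 8.6 × 0.031 = 0.08265 kg/m.
D = 10²/(4π × 600 × 0.08265²) = 1.94 m²/day.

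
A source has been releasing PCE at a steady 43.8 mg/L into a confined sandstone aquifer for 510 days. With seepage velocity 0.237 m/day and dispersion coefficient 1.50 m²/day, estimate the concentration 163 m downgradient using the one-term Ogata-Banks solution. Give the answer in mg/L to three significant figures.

For a continuous step input, C/C₀ ≈ ½·erfc((x−vt)/(2√(Dt))).
vt = 0.237 × 510 = 120.87 m and 2√(Dt) = 2√(1.50 × 510) = 55.32 m.
Argument (x−vt)/(2√(Dt)) = (163 − 120.87)/55.32 = 0.7616; ½·erfc(0.7616) = 0.1407.
C = 43.8 × 0.1407 = 6.16 mg/L.

6.16 mg/L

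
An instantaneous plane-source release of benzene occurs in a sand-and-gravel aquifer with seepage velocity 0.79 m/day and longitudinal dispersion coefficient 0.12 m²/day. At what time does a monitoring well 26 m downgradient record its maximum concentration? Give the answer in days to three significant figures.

32.7 days

For the 1D instantaneous-source solution, setting ∂C/∂t = 0 at fixed x gives v²t² + 2Dt − x² = 0, so t = (√(D² + v²x²) − D)/v².
√(D² + v²x²) = √(0.12² + 0.79² × 26²) = 20.54; v² = 0.6241.
t = (20.54 − 0.12)/0.6241 = 32.7 days (vs. the pure-advection estimate x/v = 32.9 d).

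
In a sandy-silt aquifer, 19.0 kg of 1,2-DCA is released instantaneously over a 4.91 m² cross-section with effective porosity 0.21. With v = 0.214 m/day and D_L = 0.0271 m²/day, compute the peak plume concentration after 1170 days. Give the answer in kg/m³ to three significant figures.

0.923 kg/m³

The peak of an instantaneous 1D plume sits at x = vt; there the Gaussian factor is 1 and C_max = M/(n_e·A·√(4πDt)), where n_e·A is the pore area the mass is dissolved in.
√(4πDt) = √(4π × 0.0271 × 1170) = 19.96 m, so C_max = 19.0/(0.21 × 4.91 × 19.96) = 0.923 kg/m³.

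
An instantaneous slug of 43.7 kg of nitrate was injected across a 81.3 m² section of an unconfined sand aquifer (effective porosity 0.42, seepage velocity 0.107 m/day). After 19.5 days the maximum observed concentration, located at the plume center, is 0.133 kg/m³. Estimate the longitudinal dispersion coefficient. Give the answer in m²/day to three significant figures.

At the plume center C_max = M/(n_e·A·√(4πDt)), so D = M²/(4πt·(n_e·A·C_max)²).
n_e·A·C_max = 0.42 × 81.3 × 0.133 = 4.541 kg/m.
D = 43.7²/(4π × 19.5 × 4.541²) = 0.378 m²/day.

0.378 m²/day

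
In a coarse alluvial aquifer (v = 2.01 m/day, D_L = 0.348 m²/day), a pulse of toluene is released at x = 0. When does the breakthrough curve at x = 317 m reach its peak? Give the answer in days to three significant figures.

For the 1D instantaneous-source solution, setting ∂C/∂t = 0 at fixed x gives v²t² + 2Dt − x² = 0, so t = (√(D² + v²x²) − D)/v².
√(D² + v²x²) = √(0.348² + 2.01² × 317²) = 637.2; v² = 4.0401.
t = (637.2 − 0.348)/4.0401 = 158 days (vs. the pure-advection estimate x/v = 158 d).

158 days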